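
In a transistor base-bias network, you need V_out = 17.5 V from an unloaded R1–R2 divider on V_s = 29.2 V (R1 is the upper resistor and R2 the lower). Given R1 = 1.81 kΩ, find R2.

The divider ratio is R2/(R1+R2) = 17.5/29.2 = 0.5993.
Rearranging, R2 = R1·k/(1−k) = 1.81 × 1.496 = 2.707 kΩ.

R2 ≈ 2.71 kΩ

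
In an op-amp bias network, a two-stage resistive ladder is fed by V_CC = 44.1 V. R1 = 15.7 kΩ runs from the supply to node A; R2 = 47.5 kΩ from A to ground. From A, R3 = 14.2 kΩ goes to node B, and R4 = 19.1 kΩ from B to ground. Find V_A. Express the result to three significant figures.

Node A sees R2 in parallel with the series input of stage 2, R3 + R4 = 33.30 kΩ.
Effective lower resistance at A: R2 ‖ 33.30 = 19.58 kΩ.
First divider: V_A = V_CC · 19.58/(15.7 + 19.58) = 24.47 V.

V_A ≈ 24.5 V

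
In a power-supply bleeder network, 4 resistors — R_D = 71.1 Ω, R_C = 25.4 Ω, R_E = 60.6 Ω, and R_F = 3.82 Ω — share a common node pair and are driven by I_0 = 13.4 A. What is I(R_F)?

I ≈ 10.6 A

Conductances: ΣG = 1/71.1 + 1/25.4 + 1/60.6 + 1/3.82 = 0.3317 (1/Ω).
By the current-divider rule, I = I_0 · G_k/ΣG = 13.4 × 0.7892 = 10.57 A.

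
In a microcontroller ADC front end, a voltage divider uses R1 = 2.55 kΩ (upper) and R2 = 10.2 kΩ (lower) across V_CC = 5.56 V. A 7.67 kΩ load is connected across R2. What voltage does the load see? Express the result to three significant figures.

V_out ≈ 3.51 V

R2 ‖ R_L = (10.2 × 7.67)/(10.2 + 7.67) = 4.378 kΩ.
Now apply the divider: V_out = 5.56 × 0.6319 = 3.514 V.
(Unloaded it would be 4.45 V; the load pulls it down.)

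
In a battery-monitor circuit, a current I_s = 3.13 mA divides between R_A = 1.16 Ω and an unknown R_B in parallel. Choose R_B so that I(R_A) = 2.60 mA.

R_B ≈ 5.69 Ω

In a two-way split, I_A/I_s = R_B/(R_A + R_B).
With f = 0.8307, R_B = R_A · f/(1−f) = 1.16 × 4.906 = 5.691 Ω.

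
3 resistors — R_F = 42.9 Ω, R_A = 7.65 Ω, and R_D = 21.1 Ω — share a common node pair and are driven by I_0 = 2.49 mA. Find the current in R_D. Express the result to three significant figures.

ΣG = 1/42.9 + 1/7.65 + 1/21.1 = 0.2014.
R_D takes the fraction G_k/ΣG = 0.04739/0.2014 = 0.2353, so I = 2.49 × 0.2353 = 0.5859 mA.

I ≈ 0.586 mA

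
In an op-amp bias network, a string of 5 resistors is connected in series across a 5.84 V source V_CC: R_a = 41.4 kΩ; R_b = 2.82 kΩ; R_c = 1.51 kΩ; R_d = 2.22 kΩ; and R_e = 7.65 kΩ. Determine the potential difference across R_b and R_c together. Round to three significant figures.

ΣR = 41.4 + 2.82 + 1.51 + 2.22 + 7.65 = 55.60 kΩ.
R_{R_b..R_c} = 2.82 + 1.51 = 4.330 kΩ.
By the voltage-divider rule, V = 5.84 × 4.330/55.60 = 0.4548 V.

V ≈ 0.455 V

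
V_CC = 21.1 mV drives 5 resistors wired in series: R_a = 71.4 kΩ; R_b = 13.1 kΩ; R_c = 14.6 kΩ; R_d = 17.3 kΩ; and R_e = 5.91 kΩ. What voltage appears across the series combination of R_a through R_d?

Total series resistance ΣR = 71.4 + 13.1 + 14.6 + 17.3 + 5.91 = 122.3 kΩ.
R_{R_a..R_d} = 71.4 + 13.1 + 14.6 + 17.3 = 116.4 kΩ.
V = V_CC · R/ΣR = 21.1 × 0.9517 = 20.08 mV.

V ≈ 20.1 mV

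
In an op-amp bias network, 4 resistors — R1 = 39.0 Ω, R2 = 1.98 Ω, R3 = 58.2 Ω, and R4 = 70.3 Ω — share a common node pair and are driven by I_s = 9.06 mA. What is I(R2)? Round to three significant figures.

ΣG = 1/39.0 + 1/1.98 + 1/58.2 + 1/70.3 = 0.5621.
Current divider: I(R2) = I_s · G_k/ΣG = 9.06 × (0.5051/0.5621) = 9.06 × 0.8985 = 8.140 mA.

I ≈ 8.14 mA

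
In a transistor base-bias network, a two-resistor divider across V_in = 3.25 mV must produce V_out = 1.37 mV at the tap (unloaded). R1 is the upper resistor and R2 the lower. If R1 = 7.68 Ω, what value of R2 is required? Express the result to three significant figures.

The divider ratio is R2/(R1+R2) = 1.37/3.25 = 0.4215.
Rearranging, R2 = R1·k/(1−k) = 7.68 × 0.7287 = 5.597 Ω.

R2 ≈ 5.60 Ω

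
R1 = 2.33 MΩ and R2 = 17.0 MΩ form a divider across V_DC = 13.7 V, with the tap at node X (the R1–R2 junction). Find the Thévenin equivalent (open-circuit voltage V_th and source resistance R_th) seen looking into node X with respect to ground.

V_th ≈ 12.0 V, R_th ≈ 2.05 MΩ

With X open, the divider is unloaded: V_th = 13.7 × 17.0/19.33 = 12.05 V.
Looking into X with the source shorted: R_th = R1·R2/(R1+R2) = 2.330 × 17.0/19.33 = 2.049 MΩ.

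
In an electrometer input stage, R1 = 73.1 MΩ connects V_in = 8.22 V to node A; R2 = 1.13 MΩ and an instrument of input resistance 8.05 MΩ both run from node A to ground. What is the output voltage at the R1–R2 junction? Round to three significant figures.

V_out ≈ 0.110 V

First combine the lower leg with the load: R2 ‖ R_L = 0.9909 MΩ.
Then V_out = V_in · R2'/(R1 + R2') = 8.22 × 0.9909/74.09 = 0.1099 V.
(Unloaded it would be 0.125 V; the load pulls it down.)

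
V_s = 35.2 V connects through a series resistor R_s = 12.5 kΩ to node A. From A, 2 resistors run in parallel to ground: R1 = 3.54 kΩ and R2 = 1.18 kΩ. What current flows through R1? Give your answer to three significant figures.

I ≈ 0.657 mA

Equivalent of the parallel group: R_p = 0.8850 kΩ.
V_A = 35.2 × 0.8850/13.38 = 2.327 V.
Branch current I = V_A/R1 = 2.327/3.54 = 0.6575 mA.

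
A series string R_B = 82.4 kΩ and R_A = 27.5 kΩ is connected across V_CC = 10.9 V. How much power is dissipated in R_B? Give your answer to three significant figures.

Series current I = V_CC/ΣR = 10.9/109.9 = 0.09918 mA.
V(R_B) = I·R = 8.173 V; P = V·I = 8.173 × 0.09918 = 0.8106 mW.

P ≈ 0.811 mW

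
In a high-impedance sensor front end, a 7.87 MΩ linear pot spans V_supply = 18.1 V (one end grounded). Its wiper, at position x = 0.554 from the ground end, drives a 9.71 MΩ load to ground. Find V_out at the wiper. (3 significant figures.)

V_out ≈ 8.35 V

Lower segment x·R_p = 4.360 MΩ; upper segment (1−x)·R_p = 3.510 MΩ.
(x·R_p) ‖ R_L = 3.009 MΩ.
V_out = 18.1 × 3.009/(3.510 + 3.009) = 8.354 V.
(Unloaded: V_out = x·V_supply = 10.0 V.)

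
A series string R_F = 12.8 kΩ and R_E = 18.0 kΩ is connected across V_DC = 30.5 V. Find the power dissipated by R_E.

P ≈ 17.7 mW

Series current I = V_DC/ΣR = 30.5/30.80 = 0.9903 mA.
P = I²R = 0.9806 × 18.0 = 17.65 mW.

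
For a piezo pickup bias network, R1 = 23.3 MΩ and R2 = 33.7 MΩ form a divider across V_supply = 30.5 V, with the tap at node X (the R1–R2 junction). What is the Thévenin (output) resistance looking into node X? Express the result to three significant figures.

Looking into X with the source shorted: R_th = R1·R2/(R1+R2) = 23.30 × 33.7/57.00 = 13.78 MΩ.

R_th ≈ 13.8 MΩ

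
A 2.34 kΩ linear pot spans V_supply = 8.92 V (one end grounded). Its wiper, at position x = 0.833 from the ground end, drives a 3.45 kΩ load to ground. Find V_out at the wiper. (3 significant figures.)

V_out ≈ 6.79 V

The pot divides into 0.3908 kΩ above the wiper and 1.949 kΩ below.
Lower segment in parallel with the load: 1.949 ‖ 3.45 = 1.246 kΩ.
Then V_out = V_supply · 1.246/(0.3908 + 1.246) = 6.790 V.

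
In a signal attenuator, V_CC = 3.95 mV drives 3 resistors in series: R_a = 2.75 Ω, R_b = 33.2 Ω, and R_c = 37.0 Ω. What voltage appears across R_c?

Series total: ΣR = 2.75 + 33.2 + 37.0 = 72.95 Ω.
Voltage divider: V = V_CC · (37.00 / 72.95) = 3.95 × 0.5072 = 2.003 mV.

V ≈ 2.00 mV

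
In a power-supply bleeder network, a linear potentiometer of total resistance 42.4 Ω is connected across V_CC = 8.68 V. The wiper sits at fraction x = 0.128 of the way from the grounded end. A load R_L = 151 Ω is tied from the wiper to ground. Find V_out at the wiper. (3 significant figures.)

V_out ≈ 1.08 V

Split the track: R_lower = x·R_p = 5.427 Ω, R_upper = (1−x)·R_p = 36.97 Ω.
R_L loads the lower segment: effective lower R = 5.239 Ω.
Then V_out = V_CC · 5.239/(36.97 + 5.239) = 1.077 V.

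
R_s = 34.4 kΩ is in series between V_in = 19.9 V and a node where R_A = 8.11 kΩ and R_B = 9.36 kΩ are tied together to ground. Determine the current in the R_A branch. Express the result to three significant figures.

Parallel bank: R_p = 1/(1/8.11 + 1/9.36) = 4.345 kΩ.
V_A = 19.9 × 4.345/38.75 = 2.232 V.
Branch current I = V_A/R_A = 2.232/8.11 = 0.2752 mA.

I ≈ 0.275 mA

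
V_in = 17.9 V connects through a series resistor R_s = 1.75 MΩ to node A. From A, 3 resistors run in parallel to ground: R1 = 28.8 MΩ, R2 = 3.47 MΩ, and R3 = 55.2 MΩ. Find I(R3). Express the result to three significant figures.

Parallel bank: R_p = 1/(1/28.8 + 1/3.47 + 1/55.2) = 2.932 MΩ.
V_A = 17.9 × 2.932/4.682 = 11.21 V.
I(R3) = V_A / R3 = 11.21/55.2 = 0.2031 µA.

I ≈ 0.203 µA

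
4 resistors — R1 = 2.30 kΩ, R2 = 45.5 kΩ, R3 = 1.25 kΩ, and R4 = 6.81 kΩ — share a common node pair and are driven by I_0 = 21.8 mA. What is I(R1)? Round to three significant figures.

I ≈ 6.75 mA

ΣG = 1/2.30 + 1/45.5 + 1/1.25 + 1/6.81 = 1.404.
R1 takes the fraction G_k/ΣG = 0.4348/1.404 = 0.3098, so I = 21.8 × 0.3098 = 6.753 mA.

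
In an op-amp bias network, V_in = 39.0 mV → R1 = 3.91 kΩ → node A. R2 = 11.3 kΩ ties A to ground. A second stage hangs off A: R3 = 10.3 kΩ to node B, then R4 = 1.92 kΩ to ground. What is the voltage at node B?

Looking into the second stage from A: R3 + R4 = 12.22 kΩ appears in parallel with R2.
R2 ‖ (R3+R4) = 5.871 kΩ.
So V_A = 39.0 × 0.6002 = 23.41 mV.
Then the unloaded second divider: V_B = V_A × R4/(R3+R4) = 23.41 × 0.1571 = 3.678 mV.

V_B ≈ 3.68 mV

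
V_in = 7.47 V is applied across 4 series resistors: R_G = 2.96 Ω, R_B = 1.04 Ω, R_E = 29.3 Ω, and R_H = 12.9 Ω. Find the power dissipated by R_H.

Series current I = V_in/ΣR = 7.47/46.20 = 0.1617 A.
V(R_H) = I·R = 2.086 V; P = V·I = 2.086 × 0.1617 = 0.3372 W.

P ≈ 0.337 W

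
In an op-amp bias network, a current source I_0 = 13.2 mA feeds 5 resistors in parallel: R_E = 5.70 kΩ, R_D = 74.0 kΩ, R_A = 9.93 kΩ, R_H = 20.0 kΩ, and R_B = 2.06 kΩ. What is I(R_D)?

I ≈ 0.216 mA

Conductances: ΣG = 1/5.70 + 1/74.0 + 1/9.93 + 1/20.0 + 1/2.06 = 0.8251 (1/kΩ).
Current divider: I(R_D) = I_0 · G_k/ΣG = 13.2 × (0.01351/0.8251) = 13.2 × 0.01638 = 0.2162 mA.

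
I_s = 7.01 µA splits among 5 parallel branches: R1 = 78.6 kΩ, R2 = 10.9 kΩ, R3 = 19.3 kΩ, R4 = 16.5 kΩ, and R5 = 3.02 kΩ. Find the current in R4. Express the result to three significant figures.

ΣG = 1/78.6 + 1/10.9 + 1/19.3 + 1/16.5 + 1/3.02 = 0.5480.
R4 takes the fraction G_k/ΣG = 0.06061/0.5480 = 0.1106, so I = 7.01 × 0.1106 = 0.7753 µA.

I ≈ 0.775 µA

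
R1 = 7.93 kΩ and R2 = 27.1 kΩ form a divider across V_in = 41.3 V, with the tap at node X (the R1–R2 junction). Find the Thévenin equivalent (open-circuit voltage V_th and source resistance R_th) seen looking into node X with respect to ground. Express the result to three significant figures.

With X open, the divider is unloaded: V_th = 41.3 × 27.1/35.03 = 31.95 V.
Zeroing V_in shorts the top of R1 to ground, so R_th = R1 ‖ R2 = 6.135 kΩ.

V_th ≈ 32.0 V, R_th ≈ 6.13 kΩ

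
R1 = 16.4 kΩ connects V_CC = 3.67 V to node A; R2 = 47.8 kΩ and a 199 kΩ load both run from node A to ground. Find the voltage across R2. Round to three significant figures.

V_out ≈ 2.57 V

The load sits in parallel with R2, giving an effective lower resistance R2' = R2·R_L/(R2+R_L) = 38.54 kΩ.
Then V_out = V_CC · R2'/(R1 + R2') = 3.67 × 38.54/54.94 = 2.575 V.
(Unloaded it would be 2.73 V; the load pulls it down.)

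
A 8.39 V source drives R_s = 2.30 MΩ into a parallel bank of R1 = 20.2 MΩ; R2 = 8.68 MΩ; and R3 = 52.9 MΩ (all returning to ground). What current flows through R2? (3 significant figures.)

Equivalent of the parallel group: R_p = 5.446 MΩ.
V_A = 8.39 × 5.446/7.746 = 5.899 V.
I(R2) = V_A / R2 = 5.899/8.68 = 0.6796 µA.

I ≈ 0.680 µA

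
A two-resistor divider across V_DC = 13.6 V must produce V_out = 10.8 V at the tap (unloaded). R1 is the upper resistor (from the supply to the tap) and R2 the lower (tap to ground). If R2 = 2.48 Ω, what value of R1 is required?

The divider ratio is R2/(R1+R2) = 10.8/13.6 = 0.7941.
R1 = R2·(1/k − 1) = 2.48 × 0.2593 = 0.6430 Ω.

R1 ≈ 0.643 Ω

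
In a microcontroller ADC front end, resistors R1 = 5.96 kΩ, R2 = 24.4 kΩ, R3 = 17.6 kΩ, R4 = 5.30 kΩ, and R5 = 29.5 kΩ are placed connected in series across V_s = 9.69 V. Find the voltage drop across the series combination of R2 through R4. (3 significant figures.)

V ≈ 5.54 V

ΣR = 5.96 + 24.4 + 17.6 + 5.30 + 29.5 = 82.76 kΩ.
R_{R2..R4} = 24.4 + 17.6 + 5.30 = 47.30 kΩ.
V = V_s · R/ΣR = 9.69 × 0.5715 = 5.538 V.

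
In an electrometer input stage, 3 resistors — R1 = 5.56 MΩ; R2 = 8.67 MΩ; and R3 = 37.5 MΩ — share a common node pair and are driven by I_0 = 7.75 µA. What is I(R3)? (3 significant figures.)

Conductances: ΣG = 1/5.56 + 1/8.67 + 1/37.5 = 0.3219 (1/MΩ).
Current divider: I(R3) = I_0 · G_k/ΣG = 7.75 × (0.02667/0.3219) = 7.75 × 0.08285 = 0.6421 µA.

I ≈ 0.642 µA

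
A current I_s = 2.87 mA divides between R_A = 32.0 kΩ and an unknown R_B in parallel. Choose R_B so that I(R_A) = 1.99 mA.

In a two-way split, I_A/I_s = R_B/(R_A + R_B).
With f = 0.6934, R_B = R_A · f/(1−f) = 32.0 × 2.261 = 72.36 kΩ.

R_B ≈ 72.4 kΩ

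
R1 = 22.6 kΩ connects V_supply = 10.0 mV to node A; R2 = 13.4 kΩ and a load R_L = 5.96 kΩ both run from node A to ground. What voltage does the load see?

The load sits in parallel with R2, giving an effective lower resistance R2' = R2·R_L/(R2+R_L) = 4.125 kΩ.
Voltage divider with the loaded lower leg: V_out = 10.0 × 4.125/(22.6 + 4.125) = 10.0 × 0.1544 = 1.544 mV.

V_out ≈ 1.54 mV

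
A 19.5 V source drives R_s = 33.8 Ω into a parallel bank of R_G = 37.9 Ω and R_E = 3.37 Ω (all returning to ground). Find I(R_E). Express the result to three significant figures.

Parallel bank: R_p = 1/(1/37.9 + 1/3.37) = 3.095 Ω.
V_A by voltage divider: V_A = 19.5 × 3.095/(33.8 + 3.095) = 1.636 V.
I(R_E) = V_A / R_E = 1.636/3.37 = 0.4854 A.
(Check via current divider: I_total = 0.5285 A; share G_k/ΣG = 0.9183 → same result.)

I ≈ 0.485 A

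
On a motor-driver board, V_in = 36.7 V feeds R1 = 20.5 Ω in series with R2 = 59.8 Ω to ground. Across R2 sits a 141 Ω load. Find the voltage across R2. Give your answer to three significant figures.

The load sits in parallel with R2, giving an effective lower resistance R2' = R2·R_L/(R2+R_L) = 41.99 Ω.
Then V_out = V_in · R2'/(R1 + R2') = 36.7 × 41.99/62.49 = 24.66 V.
(Unloaded it would be 27.3 V; the load pulls it down.)

V_out ≈ 24.7 V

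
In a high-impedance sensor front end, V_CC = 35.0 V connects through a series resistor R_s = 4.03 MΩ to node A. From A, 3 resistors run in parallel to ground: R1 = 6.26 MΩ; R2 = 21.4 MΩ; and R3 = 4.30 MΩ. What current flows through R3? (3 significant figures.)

Parallel bank: R_p = 1/(1/6.26 + 1/21.4 + 1/4.30) = 2.278 MΩ.
V_A by voltage divider: V_A = 35.0 × 2.278/(4.03 + 2.278) = 12.64 V.
I(R3) = V_A / R3 = 12.64/4.30 = 2.939 µA.
(Equivalently: I_total = 5.549 µA, then current-divider fraction G_k/ΣG = 0.5297.)

I ≈ 2.94 µA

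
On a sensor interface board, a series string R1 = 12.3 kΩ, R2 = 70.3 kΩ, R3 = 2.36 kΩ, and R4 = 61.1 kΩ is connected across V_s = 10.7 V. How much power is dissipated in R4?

P ≈ 0.328 mW

ΣR = 146.1 kΩ → I = 10.7/146.1 = 0.07326 mA.
P(R4) = I²·R4 = (0.07326)² × 61.1 = 0.3279 mW.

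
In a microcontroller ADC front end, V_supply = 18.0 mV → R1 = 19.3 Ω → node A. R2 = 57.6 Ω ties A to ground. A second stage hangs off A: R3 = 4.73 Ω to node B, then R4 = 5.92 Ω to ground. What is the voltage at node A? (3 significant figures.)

V_A ≈ 5.72 mV

Looking into the second stage from A: R3 + R4 = 10.65 Ω appears in parallel with R2.
R2 ‖ (R3+R4) = 8.988 Ω.
V_A = 18.0 × 8.988/(19.3 + 8.988) = 5.719 mV.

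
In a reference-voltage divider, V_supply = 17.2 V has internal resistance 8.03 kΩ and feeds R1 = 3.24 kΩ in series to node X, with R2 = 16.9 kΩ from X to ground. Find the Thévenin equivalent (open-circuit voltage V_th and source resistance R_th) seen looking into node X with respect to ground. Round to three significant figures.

R1' = 8.03 + 3.24 = 11.27 kΩ (source resistance + R1).
V_th is the unloaded tap voltage: V_supply · R2/(R1'+R2) = 17.2 × 0.5999 = 10.32 V.
Looking into X with the source shorted: R_th = R1'·R2/(R1'+R2) = 11.27 × 16.9/28.17 = 6.761 kΩ.

V_th ≈ 10.3 V, R_th ≈ 6.76 kΩ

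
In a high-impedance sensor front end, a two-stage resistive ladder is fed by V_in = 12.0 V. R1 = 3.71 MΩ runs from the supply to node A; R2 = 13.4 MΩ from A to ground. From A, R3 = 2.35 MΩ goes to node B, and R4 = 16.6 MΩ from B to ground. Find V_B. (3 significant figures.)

V_B ≈ 7.14 V

The second stage (R3 + R4 = 18.95 MΩ) loads node A in parallel with R2.
R2 ‖ (R3+R4) = 7.849 MΩ.
First divider: V_A = V_in · 7.849/(3.71 + 7.849) = 8.149 V.
V_B = V_A × 0.8760 = 7.138 V.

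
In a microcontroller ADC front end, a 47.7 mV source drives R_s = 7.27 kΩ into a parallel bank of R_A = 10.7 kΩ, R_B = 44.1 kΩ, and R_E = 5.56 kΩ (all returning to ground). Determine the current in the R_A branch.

Equivalent of the parallel group: R_p = 3.378 kΩ.
Node voltage V_A = V_s · R_p/(R_s + R_p) = 47.7 × 0.3173 = 15.13 mV.
Branch current I = V_A/R_A = 15.13/10.7 = 1.414 µA.
(Check via current divider: I_total = 4.480 µA; share G_k/ΣG = 0.3157 → same result.)

I ≈ 1.41 µA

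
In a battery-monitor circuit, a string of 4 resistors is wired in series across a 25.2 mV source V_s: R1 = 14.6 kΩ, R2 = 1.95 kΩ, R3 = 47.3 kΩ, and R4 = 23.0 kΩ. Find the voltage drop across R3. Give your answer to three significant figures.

V ≈ 13.7 mV

ΣR = 14.6 + 1.95 + 47.3 + 23.0 = 86.85 kΩ.
By the voltage-divider rule, V = 25.2 × 47.30/86.85 = 13.72 mV.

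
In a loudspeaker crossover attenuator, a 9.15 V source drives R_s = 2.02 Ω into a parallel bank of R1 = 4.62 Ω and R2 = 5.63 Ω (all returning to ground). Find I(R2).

I ≈ 0.905 A

Combine the parallel branches: R_p = (1/4.62 + 1/5.63)⁻¹ = 2.538 Ω.
V_A = 9.15 × 2.538/4.558 = 5.095 V.
I(R2) = V_A / R2 = 5.095/5.63 = 0.9049 A.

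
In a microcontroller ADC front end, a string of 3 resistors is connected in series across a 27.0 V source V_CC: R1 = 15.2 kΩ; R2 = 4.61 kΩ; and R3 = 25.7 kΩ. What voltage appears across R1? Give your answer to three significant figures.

V ≈ 9.02 V

ΣR = 15.2 + 4.61 + 25.7 = 45.51 kΩ.
Voltage divider: V = V_CC · (15.20 / 45.51) = 27.0 × 0.3340 = 9.018 V.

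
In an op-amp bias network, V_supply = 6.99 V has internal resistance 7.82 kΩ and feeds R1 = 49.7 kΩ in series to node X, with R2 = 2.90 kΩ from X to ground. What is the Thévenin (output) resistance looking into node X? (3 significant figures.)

R_th ≈ 2.76 kΩ

R1' = 7.82 + 49.7 = 57.52 kΩ (source resistance + R1).
Looking into X with the source shorted: R_th = R1'·R2/(R1'+R2) = 57.52 × 2.90/60.42 = 2.761 kΩ.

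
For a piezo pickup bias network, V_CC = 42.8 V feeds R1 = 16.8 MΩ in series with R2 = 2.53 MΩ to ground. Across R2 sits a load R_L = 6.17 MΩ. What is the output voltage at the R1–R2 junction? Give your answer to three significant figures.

V_out ≈ 4.13 V

R2 ‖ R_L = (2.53 × 6.17)/(2.53 + 6.17) = 1.794 MΩ.
Voltage divider with the loaded lower leg: V_out = 42.8 × 1.794/(16.8 + 1.794) = 42.8 × 0.09650 = 4.130 V.
(Unloaded it would be 5.60 V; the load pulls it down.)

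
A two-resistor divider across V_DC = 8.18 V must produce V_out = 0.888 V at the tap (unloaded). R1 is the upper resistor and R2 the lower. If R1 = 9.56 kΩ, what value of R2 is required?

R2 ≈ 1.16 kΩ

V_out/V_DC = R2/(R1+R2) = 0.1086.
Rearranging, R2 = R1·k/(1−k) = 9.56 × 0.1218 = 1.164 kΩ.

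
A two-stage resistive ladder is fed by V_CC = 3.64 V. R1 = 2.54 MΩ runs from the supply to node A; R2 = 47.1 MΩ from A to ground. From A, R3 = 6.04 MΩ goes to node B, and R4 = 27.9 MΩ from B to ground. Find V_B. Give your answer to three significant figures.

Node A sees R2 in parallel with the series input of stage 2, R3 + R4 = 33.94 MΩ.
Effective lower resistance at A: R2 ‖ 33.94 = 19.73 MΩ.
First divider: V_A = V_CC · 19.73/(2.54 + 19.73) = 3.225 V.
Then the unloaded second divider: V_B = V_A × R4/(R3+R4) = 3.225 × 0.8220 = 2.651 V.

V_B ≈ 2.65 V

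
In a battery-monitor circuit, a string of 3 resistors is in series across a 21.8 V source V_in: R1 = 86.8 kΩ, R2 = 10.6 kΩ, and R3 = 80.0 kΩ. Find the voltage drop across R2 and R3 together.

V ≈ 11.1 V

Total series resistance ΣR = 86.8 + 10.6 + 80.0 = 177.4 kΩ.
R_{R2..R3} = 10.6 + 80.0 = 90.60 kΩ.
By the voltage-divider rule, V = 21.8 × 90.60/177.4 = 11.13 V.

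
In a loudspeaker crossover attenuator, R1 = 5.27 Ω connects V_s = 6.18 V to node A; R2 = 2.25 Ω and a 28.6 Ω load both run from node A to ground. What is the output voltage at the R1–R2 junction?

The load sits in parallel with R2, giving an effective lower resistance R2' = R2·R_L/(R2+R_L) = 2.086 Ω.
Now apply the divider: V_out = 6.18 × 0.2836 = 1.752 V.

V_out ≈ 1.75 V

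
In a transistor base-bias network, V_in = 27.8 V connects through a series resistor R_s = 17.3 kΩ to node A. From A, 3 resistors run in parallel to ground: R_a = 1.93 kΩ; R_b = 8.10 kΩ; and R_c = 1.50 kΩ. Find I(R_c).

I ≈ 0.784 mA

Parallel bank: R_p = 1/(1/1.93 + 1/8.10 + 1/1.50) = 0.7644 kΩ.
V_A by voltage divider: V_A = 27.8 × 0.7644/(17.3 + 0.7644) = 1.176 V.
Branch current I = V_A/R_c = 1.176/1.50 = 0.7842 mA.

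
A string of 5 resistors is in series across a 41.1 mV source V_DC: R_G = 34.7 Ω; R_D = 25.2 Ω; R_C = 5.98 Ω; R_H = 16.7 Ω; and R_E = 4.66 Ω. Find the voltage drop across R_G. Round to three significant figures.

V ≈ 16.3 mV

ΣR = 34.7 + 25.2 + 5.98 + 16.7 + 4.66 = 87.24 Ω.
By the voltage-divider rule, V = 41.1 × 34.70/87.24 = 16.35 mV.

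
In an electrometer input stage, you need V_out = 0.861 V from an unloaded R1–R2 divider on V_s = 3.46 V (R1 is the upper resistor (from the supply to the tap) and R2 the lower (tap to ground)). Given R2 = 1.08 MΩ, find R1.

Required fraction k = V_out/V_s = 0.2488.
So R1 = R2 · (V_s/V_out − 1) = 1.08 × (3.46/0.861 − 1) = 1.08 × 3.019 = 3.260 MΩ.

R1 ≈ 3.26 MΩ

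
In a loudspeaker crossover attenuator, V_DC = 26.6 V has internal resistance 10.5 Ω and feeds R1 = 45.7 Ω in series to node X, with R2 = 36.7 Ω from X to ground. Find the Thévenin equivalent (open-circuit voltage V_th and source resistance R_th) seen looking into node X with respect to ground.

R1' = 10.5 + 45.7 = 56.20 Ω (source resistance + R1).
Open-circuit (no load on X): V_th = V_DC · R2/(R1' + R2) = 26.6 × 36.7/(56.20 + 36.7) = 10.51 V.
Looking into X with the source shorted: R_th = R1'·R2/(R1'+R2) = 56.20 × 36.7/92.90 = 22.20 Ω.

V_th ≈ 10.5 V, R_th ≈ 22.2 Ω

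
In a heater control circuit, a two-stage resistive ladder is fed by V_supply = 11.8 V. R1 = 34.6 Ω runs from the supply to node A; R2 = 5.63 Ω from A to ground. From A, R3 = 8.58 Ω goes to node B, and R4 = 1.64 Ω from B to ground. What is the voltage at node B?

V_B ≈ 0.180 V

Node A sees R2 in parallel with the series input of stage 2, R3 + R4 = 10.22 Ω.
Effective lower resistance at A: R2 ‖ 10.22 = 3.630 Ω.
First divider: V_A = V_supply · 3.630/(34.6 + 3.630) = 1.120 V.
Stage 2 is unloaded, so V_B = V_A · R4/(R3+R4) = 1.120 × 1.64/10.22 = 0.1798 V.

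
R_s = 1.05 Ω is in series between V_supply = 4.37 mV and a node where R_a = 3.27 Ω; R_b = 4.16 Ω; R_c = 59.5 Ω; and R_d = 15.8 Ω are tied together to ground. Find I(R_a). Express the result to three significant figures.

Equivalent of the parallel group: R_p = 1.597 Ω.
Node voltage V_A = V_supply · R_p/(R_s + R_p) = 4.37 × 0.6033 = 2.636 mV.
I(R_a) = V_A / R_a = 2.636/3.27 = 0.8062 mA.
(Equivalently: I_total = 1.651 mA, then current-divider fraction G_k/ΣG = 0.4883.)

I ≈ 0.806 mA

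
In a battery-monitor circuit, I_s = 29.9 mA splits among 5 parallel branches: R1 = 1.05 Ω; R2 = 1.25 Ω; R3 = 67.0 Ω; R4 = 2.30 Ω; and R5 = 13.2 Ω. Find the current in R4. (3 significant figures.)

Total conductance ΣG = 1/1.05 + 1/1.25 + 1/67.0 + 1/2.30 + 1/13.2 = 2.278 (units of 1/Ω).
By the current-divider rule, I = I_s · G_k/ΣG = 29.9 × 0.1909 = 5.707 mA.

I ≈ 5.71 mA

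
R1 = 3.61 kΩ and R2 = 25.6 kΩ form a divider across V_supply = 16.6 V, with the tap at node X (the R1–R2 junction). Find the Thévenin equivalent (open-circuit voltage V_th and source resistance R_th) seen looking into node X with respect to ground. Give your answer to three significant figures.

V_th ≈ 14.5 V, R_th ≈ 3.16 kΩ

With X open, the divider is unloaded: V_th = 16.6 × 25.6/29.21 = 14.55 V.
With V_supply suppressed (replaced by a short), R_th = R1 ‖ R2 = (3.610 × 25.6)/(3.610 + 25.6) = 3.164 kΩ.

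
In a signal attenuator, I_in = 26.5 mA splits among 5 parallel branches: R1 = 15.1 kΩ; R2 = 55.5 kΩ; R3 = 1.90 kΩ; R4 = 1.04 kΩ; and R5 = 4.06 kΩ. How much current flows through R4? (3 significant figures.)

Conductances: ΣG = 1/15.1 + 1/55.5 + 1/1.90 + 1/1.04 + 1/4.06 = 1.818 (1/kΩ).
By the current-divider rule, I = I_in · G_k/ΣG = 26.5 × 0.5288 = 14.01 mA.

I ≈ 14.0 mA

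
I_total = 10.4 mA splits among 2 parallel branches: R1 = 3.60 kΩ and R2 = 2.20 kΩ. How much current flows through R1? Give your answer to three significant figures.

I ≈ 3.94 mA

With just two branches, the current splits inversely with resistance.
So I = 10.4 × 2.20/5.800 = 3.945 mA.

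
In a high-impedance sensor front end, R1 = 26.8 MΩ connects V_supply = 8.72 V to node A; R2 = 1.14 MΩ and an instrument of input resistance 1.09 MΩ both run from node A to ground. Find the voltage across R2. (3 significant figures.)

V_out ≈ 0.178 V

The load sits in parallel with R2, giving an effective lower resistance R2' = R2·R_L/(R2+R_L) = 0.5572 MΩ.
Then V_out = V_supply · R2'/(R1 + R2') = 8.72 × 0.5572/27.36 = 0.1776 V.
(Unloaded it would be 0.356 V; the load pulls it down.)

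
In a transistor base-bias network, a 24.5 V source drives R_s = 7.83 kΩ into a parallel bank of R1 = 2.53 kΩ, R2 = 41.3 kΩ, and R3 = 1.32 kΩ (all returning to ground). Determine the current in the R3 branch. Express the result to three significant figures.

Combine the parallel branches: R_p = (1/2.53 + 1/41.3 + 1/1.32)⁻¹ = 0.8496 kΩ.
V_A by voltage divider: V_A = 24.5 × 0.8496/(7.83 + 0.8496) = 2.398 V.
I(R3) = V_A / R3 = 2.398/1.32 = 1.817 mA.

I ≈ 1.82 mA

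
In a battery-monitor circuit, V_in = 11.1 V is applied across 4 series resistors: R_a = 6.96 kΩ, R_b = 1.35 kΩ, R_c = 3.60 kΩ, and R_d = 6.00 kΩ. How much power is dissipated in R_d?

P ≈ 2.30 mW

ΣR = 17.91 kΩ → I = 11.1/17.91 = 0.6198 mA.
P(R_d) = I²·R_d = (0.6198)² × 6.00 = 2.305 mW.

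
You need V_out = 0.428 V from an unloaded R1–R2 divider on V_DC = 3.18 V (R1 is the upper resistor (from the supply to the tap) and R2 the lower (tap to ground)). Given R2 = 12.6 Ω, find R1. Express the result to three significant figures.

V_out/V_DC = R2/(R1+R2) = 0.1346.
So R1 = R2 · (V_DC/V_out − 1) = 12.6 × (3.18/0.428 − 1) = 12.6 × 6.430 = 81.02 Ω.

R1 ≈ 81.0 Ω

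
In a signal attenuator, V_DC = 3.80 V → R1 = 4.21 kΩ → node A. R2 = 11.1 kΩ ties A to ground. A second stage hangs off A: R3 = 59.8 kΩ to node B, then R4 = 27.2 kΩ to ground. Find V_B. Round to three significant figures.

Looking into the second stage from A: R3 + R4 = 87.00 kΩ appears in parallel with R2.
R2 ‖ (R3+R4) = 9.844 kΩ.
First divider: V_A = V_DC · 9.844/(4.21 + 9.844) = 2.662 V.
V_B = V_A × 0.3126 = 0.8322 V.

V_B ≈ 0.832 V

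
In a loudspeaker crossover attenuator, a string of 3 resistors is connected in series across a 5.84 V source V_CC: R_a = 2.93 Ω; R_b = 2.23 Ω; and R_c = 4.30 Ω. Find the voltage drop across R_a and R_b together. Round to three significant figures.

Total series resistance ΣR = 2.93 + 2.23 + 4.30 = 9.460 Ω.
R_{R_a..R_b} = 2.93 + 2.23 = 5.160 Ω.
V = V_CC · R/ΣR = 5.84 × 0.5455 = 3.185 V.

V ≈ 3.19 V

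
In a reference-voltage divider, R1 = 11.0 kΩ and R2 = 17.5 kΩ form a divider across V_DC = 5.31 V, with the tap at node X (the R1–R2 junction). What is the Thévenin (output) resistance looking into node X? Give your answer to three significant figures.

Looking into X with the source shorted: R_th = R1·R2/(R1+R2) = 11.00 × 17.5/28.50 = 6.754 kΩ.

R_th ≈ 6.75 kΩ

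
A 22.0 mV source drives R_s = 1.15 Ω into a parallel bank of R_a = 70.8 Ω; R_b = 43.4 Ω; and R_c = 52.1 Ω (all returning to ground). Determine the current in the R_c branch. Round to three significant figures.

I ≈ 0.397 mA

Parallel bank: R_p = 1/(1/70.8 + 1/43.4 + 1/52.1) = 17.74 Ω.
V_A = 22.0 × 17.74/18.89 = 20.66 mV.
I(R_c) = V_A / R_c = 20.66/52.1 = 0.3966 mA.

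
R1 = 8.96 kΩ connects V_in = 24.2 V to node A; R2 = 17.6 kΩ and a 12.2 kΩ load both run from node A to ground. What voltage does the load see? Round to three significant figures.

V_out ≈ 10.8 V

R2 ‖ R_L = (17.6 × 12.2)/(17.6 + 12.2) = 7.205 kΩ.
Then V_out = V_in · R2'/(R1 + R2') = 24.2 × 7.205/16.17 = 10.79 V.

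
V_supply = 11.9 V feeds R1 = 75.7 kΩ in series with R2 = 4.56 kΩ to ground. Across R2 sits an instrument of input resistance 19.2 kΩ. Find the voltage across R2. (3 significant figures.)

First combine the lower leg with the load: R2 ‖ R_L = 3.685 kΩ.
Now apply the divider: V_out = 11.9 × 0.04642 = 0.5524 V.

V_out ≈ 0.552 V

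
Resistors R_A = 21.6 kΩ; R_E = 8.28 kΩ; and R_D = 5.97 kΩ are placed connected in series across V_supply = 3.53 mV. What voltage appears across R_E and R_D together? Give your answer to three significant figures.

V ≈ 1.40 mV

ΣR = 21.6 + 8.28 + 5.97 = 35.85 kΩ.
R_{R_E..R_D} = 8.28 + 5.97 = 14.25 kΩ.
V = V_supply · R/ΣR = 3.53 × 0.3975 = 1.403 mV.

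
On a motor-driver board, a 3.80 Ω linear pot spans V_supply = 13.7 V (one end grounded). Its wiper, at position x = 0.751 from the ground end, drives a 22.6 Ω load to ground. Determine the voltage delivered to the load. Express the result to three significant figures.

The pot divides into 0.9462 Ω above the wiper and 2.854 Ω below.
R_L loads the lower segment: effective lower R = 2.534 Ω.
Loaded-divider output: V_out = 13.7 × 0.7281 = 9.975 V.

V_out ≈ 9.98 V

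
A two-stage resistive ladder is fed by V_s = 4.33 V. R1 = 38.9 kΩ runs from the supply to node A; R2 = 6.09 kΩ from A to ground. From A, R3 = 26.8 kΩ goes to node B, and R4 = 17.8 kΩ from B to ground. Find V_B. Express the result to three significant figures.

Node A sees R2 in parallel with the series input of stage 2, R3 + R4 = 44.60 kΩ.
R2 ‖ (R3+R4) = 5.358 kΩ.
First divider: V_A = V_s · 5.358/(38.9 + 5.358) = 0.5242 V.
Then the unloaded second divider: V_B = V_A × R4/(R3+R4) = 0.5242 × 0.3991 = 0.2092 V.

V_B ≈ 0.209 V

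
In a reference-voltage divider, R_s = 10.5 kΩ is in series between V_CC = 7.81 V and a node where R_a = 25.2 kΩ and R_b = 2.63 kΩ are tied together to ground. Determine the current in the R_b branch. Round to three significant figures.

Equivalent of the parallel group: R_p = 2.381 kΩ.
V_A by voltage divider: V_A = 7.81 × 2.381/(10.5 + 2.381) = 1.444 V.
I(R_b) = V_A / R_b = 1.444/2.63 = 0.5490 mA.
(Check via current divider: I_total = 0.6063 mA; share G_k/ΣG = 0.9055 → same result.)

I ≈ 0.549 mA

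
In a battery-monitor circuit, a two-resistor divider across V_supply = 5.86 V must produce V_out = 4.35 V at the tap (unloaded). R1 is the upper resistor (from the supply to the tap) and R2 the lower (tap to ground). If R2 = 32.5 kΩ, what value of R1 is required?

Required fraction k = V_out/V_supply = 0.7423.
Rearranging, R1 = R2·(1−k)/k = 32.5 × 0.3471 = 11.28 kΩ.

R1 ≈ 11.3 kΩ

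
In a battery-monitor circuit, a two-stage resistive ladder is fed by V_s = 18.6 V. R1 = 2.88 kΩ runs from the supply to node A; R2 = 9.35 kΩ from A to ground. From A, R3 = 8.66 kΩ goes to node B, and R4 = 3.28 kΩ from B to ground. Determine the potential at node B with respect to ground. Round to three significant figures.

Looking into the second stage from A: R3 + R4 = 11.94 kΩ appears in parallel with R2.
Effective lower resistance at A: R2 ‖ 11.94 = 5.244 kΩ.
V_A = 18.6 × 5.244/(2.88 + 5.244) = 12.01 V.
V_B = V_A × 0.2747 = 3.298 V.

V_B ≈ 3.30 V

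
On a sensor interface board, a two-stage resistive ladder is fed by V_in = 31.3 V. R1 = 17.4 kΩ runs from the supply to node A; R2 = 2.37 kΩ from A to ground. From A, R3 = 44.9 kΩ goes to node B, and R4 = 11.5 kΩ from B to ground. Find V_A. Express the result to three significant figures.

The second stage (R3 + R4 = 56.40 kΩ) loads node A in parallel with R2.
Effective lower resistance at A: R2 ‖ 56.40 = 2.274 kΩ.
First divider: V_A = V_in · 2.274/(17.4 + 2.274) = 3.618 V.

V_A ≈ 3.62 V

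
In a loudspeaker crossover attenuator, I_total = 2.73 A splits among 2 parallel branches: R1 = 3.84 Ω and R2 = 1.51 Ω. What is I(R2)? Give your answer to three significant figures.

For two parallel branches, I_k = I_total · (other R)/(sum of R).
I(R2) = 2.73 × 3.84/(3.84 + 1.51) = 2.73 × 0.7178 = 1.959 A.

I ≈ 1.96 A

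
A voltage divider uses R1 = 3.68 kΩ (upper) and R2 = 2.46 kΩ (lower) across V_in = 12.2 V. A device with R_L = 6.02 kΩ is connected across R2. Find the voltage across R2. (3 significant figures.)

The load sits in parallel with R2, giving an effective lower resistance R2' = R2·R_L/(R2+R_L) = 1.746 kΩ.
Voltage divider with the loaded lower leg: V_out = 12.2 × 1.746/(3.68 + 1.746) = 12.2 × 0.3218 = 3.926 V.

V_out ≈ 3.93 V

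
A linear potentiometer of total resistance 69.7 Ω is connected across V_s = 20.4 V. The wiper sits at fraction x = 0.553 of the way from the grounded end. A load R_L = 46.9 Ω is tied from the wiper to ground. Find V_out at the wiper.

The pot divides into 31.16 Ω above the wiper and 38.54 Ω below.
Lower segment in parallel with the load: 38.54 ‖ 46.9 = 21.16 Ω.
V_out = 20.4 × 21.16/(31.16 + 21.16) = 8.250 V.
(Unloaded: V_out = x·V_s = 11.3 V.)

V_out ≈ 8.25 V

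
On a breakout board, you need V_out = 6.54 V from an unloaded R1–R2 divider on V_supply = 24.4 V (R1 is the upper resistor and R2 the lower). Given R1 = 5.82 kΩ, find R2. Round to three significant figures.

The divider ratio is R2/(R1+R2) = 6.54/24.4 = 0.2680.
Rearranging, R2 = R1·k/(1−k) = 5.82 × 0.3662 = 2.131 kΩ.

R2 ≈ 2.13 kΩ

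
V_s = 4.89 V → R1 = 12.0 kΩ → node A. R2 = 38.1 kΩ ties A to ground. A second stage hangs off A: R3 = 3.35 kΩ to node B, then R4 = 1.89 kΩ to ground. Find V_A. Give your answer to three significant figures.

Looking into the second stage from A: R3 + R4 = 5.240 kΩ appears in parallel with R2.
Effective lower resistance at A: R2 ‖ 5.240 = 4.606 kΩ.
First divider: V_A = V_s · 4.606/(12.0 + 4.606) = 1.356 V.

V_A ≈ 1.36 V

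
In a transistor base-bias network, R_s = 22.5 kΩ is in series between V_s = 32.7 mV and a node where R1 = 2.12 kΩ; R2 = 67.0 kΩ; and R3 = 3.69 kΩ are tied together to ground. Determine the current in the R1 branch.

I ≈ 0.855 µA

Equivalent of the parallel group: R_p = 1.320 kΩ.
V_A = 32.7 × 1.320/23.82 = 1.812 mV.
I(R1) = V_A / R1 = 1.812/2.12 = 0.8547 µA.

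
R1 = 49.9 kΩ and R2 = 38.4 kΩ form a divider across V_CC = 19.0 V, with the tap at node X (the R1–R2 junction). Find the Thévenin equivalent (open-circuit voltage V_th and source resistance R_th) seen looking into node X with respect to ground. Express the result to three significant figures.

V_th ≈ 8.26 V, R_th ≈ 21.7 kΩ

V_th is the unloaded tap voltage: V_CC · R2/(R1+R2) = 19.0 × 0.4349 = 8.263 V.
With V_CC suppressed (replaced by a short), R_th = R1 ‖ R2 = (49.90 × 38.4)/(49.90 + 38.4) = 21.70 kΩ.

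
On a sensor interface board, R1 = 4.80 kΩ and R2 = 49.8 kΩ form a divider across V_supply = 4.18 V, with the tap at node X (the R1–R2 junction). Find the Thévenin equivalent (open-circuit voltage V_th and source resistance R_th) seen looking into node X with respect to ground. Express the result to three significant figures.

Open-circuit (no load on X): V_th = V_supply · R2/(R1 + R2) = 4.18 × 49.8/(4.800 + 49.8) = 3.813 V.
Zeroing V_supply shorts the top of R1 to ground, so R_th = R1 ‖ R2 = 4.378 kΩ.

V_th ≈ 3.81 V, R_th ≈ 4.38 kΩ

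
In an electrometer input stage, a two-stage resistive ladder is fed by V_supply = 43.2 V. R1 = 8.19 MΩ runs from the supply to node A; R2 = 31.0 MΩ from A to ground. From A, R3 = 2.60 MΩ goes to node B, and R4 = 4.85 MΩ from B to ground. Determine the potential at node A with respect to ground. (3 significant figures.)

Looking into the second stage from A: R3 + R4 = 7.450 MΩ appears in parallel with R2.
R2 ‖ (R3+R4) = 6.007 MΩ.
V_A = 43.2 × 6.007/(8.19 + 6.007) = 18.28 V.

V_A ≈ 18.3 V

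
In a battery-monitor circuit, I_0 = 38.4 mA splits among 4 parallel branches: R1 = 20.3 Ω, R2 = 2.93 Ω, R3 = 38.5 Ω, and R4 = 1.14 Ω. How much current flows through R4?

I ≈ 26.0 mA

ΣG = 1/20.3 + 1/2.93 + 1/38.5 + 1/1.14 = 1.294.
By the current-divider rule, I = I_0 · G_k/ΣG = 38.4 × 0.6780 = 26.04 mA.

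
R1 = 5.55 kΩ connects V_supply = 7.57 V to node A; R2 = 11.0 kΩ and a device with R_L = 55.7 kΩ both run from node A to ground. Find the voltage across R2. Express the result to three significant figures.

R2 ‖ R_L = (11.0 × 55.7)/(11.0 + 55.7) = 9.186 kΩ.
Then V_out = V_supply · R2'/(R1 + R2') = 7.57 × 9.186/14.74 = 4.719 V.
(Unloaded it would be 5.03 V; the load pulls it down.)

V_out ≈ 4.72 V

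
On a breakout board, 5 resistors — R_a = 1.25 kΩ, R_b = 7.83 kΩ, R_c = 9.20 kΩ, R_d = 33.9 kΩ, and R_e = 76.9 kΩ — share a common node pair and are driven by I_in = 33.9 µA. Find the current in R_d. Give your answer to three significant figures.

I ≈ 0.927 µA

ΣG = 1/1.25 + 1/7.83 + 1/9.20 + 1/33.9 + 1/76.9 = 1.079.
Current divider: I(R_d) = I_in · G_k/ΣG = 33.9 × (0.02950/1.079) = 33.9 × 0.02734 = 0.9269 µA.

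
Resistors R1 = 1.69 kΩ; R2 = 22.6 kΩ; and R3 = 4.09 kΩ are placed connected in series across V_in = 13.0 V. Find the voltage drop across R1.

ΣR = 1.69 + 22.6 + 4.09 = 28.38 kΩ.
Voltage divider: V = V_in · (1.690 / 28.38) = 13.0 × 0.05955 = 0.7741 V.

V ≈ 0.774 V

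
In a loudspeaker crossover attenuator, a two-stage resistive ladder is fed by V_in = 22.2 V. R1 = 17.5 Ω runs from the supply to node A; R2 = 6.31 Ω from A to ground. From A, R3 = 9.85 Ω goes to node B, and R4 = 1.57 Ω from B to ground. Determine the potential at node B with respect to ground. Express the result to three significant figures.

Looking into the second stage from A: R3 + R4 = 11.42 Ω appears in parallel with R2.
Effective lower resistance at A: R2 ‖ 11.42 = 4.064 Ω.
So V_A = 22.2 × 0.1885 = 4.184 V.
V_B = V_A × 0.1375 = 0.5752 V.

V_B ≈ 0.575 V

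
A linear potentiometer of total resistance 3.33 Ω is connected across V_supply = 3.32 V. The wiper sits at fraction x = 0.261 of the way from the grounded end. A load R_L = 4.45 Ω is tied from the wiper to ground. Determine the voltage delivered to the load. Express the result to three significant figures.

V_out ≈ 0.757 V

Split the track: R_lower = x·R_p = 0.8691 Ω, R_upper = (1−x)·R_p = 2.461 Ω.
R_L loads the lower segment: effective lower R = 0.7271 Ω.
Then V_out = V_supply · 0.7271/(2.461 + 0.7271) = 0.7572 V.
(Unloaded: V_out = x·V_supply = 0.867 V.)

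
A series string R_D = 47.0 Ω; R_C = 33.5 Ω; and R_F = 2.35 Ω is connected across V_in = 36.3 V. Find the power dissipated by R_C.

P ≈ 6.43 W

ΣR = 82.85 Ω → I = 36.3/82.85 = 0.4381 A.
P = I²R = 0.1920 × 33.5 = 6.431 W.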